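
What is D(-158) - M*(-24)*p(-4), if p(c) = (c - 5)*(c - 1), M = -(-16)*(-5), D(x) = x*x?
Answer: -61436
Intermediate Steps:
D(x) = x²
M = -80 (M = -8*10 = -80)
p(c) = (-1 + c)*(-5 + c) (p(c) = (-5 + c)*(-1 + c) = (-1 + c)*(-5 + c))
D(-158) - M*(-24)*p(-4) = (-158)² - (-80*(-24))*(5 + (-4)² - 6*(-4)) = 24964 - 1920*(5 + 16 + 24) = 24964 - 1920*45 = 24964 - 1*86400 = 24964 - 86400 = -61436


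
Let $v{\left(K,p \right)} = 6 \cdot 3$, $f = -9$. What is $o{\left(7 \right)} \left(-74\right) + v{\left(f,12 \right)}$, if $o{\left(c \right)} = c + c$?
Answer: $-1018$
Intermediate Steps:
$v{\left(K,p \right)} = 18$
$o{\left(c \right)} = 2 c$
$o{\left(7 \right)} \left(-74\right) + v{\left(f,12 \right)} = 2 \cdot 7 \left(-74\right) + 18 = 14 \left(-74\right) + 18 = -1036 + 18 = -1018$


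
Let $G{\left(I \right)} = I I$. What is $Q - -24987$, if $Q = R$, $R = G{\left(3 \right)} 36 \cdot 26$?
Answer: $33411$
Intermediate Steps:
$G{\left(I \right)} = I^{2}$
$R = 8424$ ($R = 3^{2} \cdot 36 \cdot 26 = 9 \cdot 36 \cdot 26 = 324 \cdot 26 = 8424$)
$Q = 8424$
$Q - -24987 = 8424 - -24987 = 8424 + 24987 = 33411$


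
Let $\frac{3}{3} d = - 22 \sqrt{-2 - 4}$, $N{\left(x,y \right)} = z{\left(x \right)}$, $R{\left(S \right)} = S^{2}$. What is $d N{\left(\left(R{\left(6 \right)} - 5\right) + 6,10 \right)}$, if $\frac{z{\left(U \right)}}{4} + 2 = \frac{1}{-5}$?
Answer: $\frac{968 i \sqrt{6}}{5} \approx 474.22 i$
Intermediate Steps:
$z{\left(U \right)} = - \frac{44}{5}$ ($z{\left(U \right)} = -8 + \frac{4}{-5} = -8 + 4 \left(- \frac{1}{5}\right) = -8 - \frac{4}{5} = - \frac{44}{5}$)
$N{\left(x,y \right)} = - \frac{44}{5}$
$d = - 22 i \sqrt{6}$ ($d = - 22 \sqrt{-2 - 4} = - 22 \sqrt{-6} = - 22 i \sqrt{6} \approx - 53.889 i$)
$d N{\left(\left(R{\left(6 \right)} - 5\right) + 6,10 \right)} = - 22 i \sqrt{6} \left(- \frac{44}{5}\right) = \frac{968 i \sqrt{6}}{5}$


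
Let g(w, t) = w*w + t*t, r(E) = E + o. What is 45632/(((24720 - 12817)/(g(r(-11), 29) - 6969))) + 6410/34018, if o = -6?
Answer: -4531929074117/202458127 ≈ -22385.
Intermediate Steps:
r(E) = -6 + E (r(E) = E - 6 = -6 + E)
g(w, t) = t² + w² (g(w, t) = w² + t² = t² + w²)
45632/(((24720 - 12817)/(g(r(-11), 29) - 6969))) + 6410/34018 = 45632/(((24720 - 12817)/((29² + (-6 - 11)²) - 6969))) + 6410/34018 = 45632/((11903/((841 + (-17)²) - 6969))) + 6410*(1/34018) = 45632/((11903/((841 + 289) - 6969))) + 3205/17009 = 45632/((11903/(1130 - 6969))) + 3205/17009 = 45632/((11903/(-5839))) + 3205/17009 = 45632/((11903*(-1/5839))) + 3205/17009 = 45632/(-11903/5839) + 3205/17009 = 45632*(-5839/11903) + 3205/17009 = -266445248/11903 + 3205/17009 = -4531929074117/202458127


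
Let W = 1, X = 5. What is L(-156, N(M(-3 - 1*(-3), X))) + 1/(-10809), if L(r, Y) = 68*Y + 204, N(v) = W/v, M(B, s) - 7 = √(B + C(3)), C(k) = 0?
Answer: 16170257/75663 ≈ 213.71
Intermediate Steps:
M(B, s) = 7 + √B (M(B, s) = 7 + √(B + 0) = 7 + √B)
N(v) = 1/v
L(r, Y) = 204 + 68*Y
L(-156, N(M(-3 - 1*(-3), X))) + 1/(-10809) = (204 + 68/(7 + √(-3 - 1*(-3)))) + 1/(-10809) = (204 + 68/(7 + √(-3 + 3))) - 1/10809 = (204 + 68/(7 + √0)) - 1/10809 = (204 + 68/(7 + 0)) - 1/10809 = (204 + 68/7) - 1/10809 = 1496/7 - 1/10809 = 16170257/75663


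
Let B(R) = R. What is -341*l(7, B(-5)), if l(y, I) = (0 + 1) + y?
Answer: -2728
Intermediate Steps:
l(y, I) = 1 + y
-341*l(7, B(-5)) = -341*(1 + 7) = -341*8 = -2728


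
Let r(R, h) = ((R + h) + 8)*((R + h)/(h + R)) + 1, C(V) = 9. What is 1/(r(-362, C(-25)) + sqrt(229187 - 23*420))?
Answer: 344/101191 + sqrt(219527)/101191 ≈ 0.0080297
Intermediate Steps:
r(R, h) = 9 + R + h (r(R, h) = (8 + R + h)*((R + h)/(R + h)) + 1 = (8 + R + h)*1 + 1 = (8 + R + h) + 1 = 9 + R + h)
1/(r(-362, C(-25)) + sqrt(229187 - 23*420)) = 1/((9 - 362 + 9) + sqrt(229187 - 23*420)) = 1/(-344 + sqrt(229187 - 9660)) = 1/(-344 + sqrt(219527))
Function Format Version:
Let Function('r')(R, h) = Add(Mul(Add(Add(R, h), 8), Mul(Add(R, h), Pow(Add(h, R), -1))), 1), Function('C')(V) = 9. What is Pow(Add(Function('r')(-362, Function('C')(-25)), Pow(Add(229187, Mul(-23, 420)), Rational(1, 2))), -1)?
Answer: Add(Rational(344, 101191), Mul(Rational(1, 101191), Pow(219527, Rational(1, 2)))) ≈ 0.0080297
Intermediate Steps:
Function('r')(R, h) = Add(9, R, h) (Function('r')(R, h) = Add(Mul(Add(8, R, h), Mul(Add(R, h), Pow(Add(R, h), -1))), 1) = Add(Mul(Add(8, R, h), 1), 1) = Add(Add(8, R, h), 1) = Add(9, R, h))
Pow(Add(Function('r')(-362, Function('C')(-25)), Pow(Add(229187, Mul(-23, 420)), Rational(1, 2))), -1) = Pow(Add(Add(9, -362, 9), Pow(Add(229187, Mul(-23, 420)), Rational(1, 2))), -1) = Pow(Add(-344, Pow(Add(229187, -9660), Rational(1, 2))), -1) = Pow(Add(-344, Pow(219527, Rational(1, 2))), -1)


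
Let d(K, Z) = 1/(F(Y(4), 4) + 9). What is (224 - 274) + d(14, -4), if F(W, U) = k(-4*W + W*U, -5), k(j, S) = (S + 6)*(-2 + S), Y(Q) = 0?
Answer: -99/2 ≈ -49.500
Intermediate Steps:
k(j, S) = (-2 + S)*(6 + S) (k(j, S) = (6 + S)*(-2 + S) = (-2 + S)*(6 + S))
F(W, U) = -7 (F(W, U) = -12 + (-5)² + 4*(-5) = -12 + 25 - 20 = -7)
d(K, Z) = ½ (d(K, Z) = 1/(-7 + 9) = 1/2 = ½)
(224 - 274) + d(14, -4) = (224 - 274) + ½ = -50 + ½ = -99/2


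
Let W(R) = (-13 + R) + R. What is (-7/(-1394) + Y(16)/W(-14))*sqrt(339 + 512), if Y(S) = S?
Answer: -537*sqrt(851)/1394 ≈ -11.238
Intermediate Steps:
W(R) = -13 + 2*R
(-7/(-1394) + Y(16)/W(-14))*sqrt(339 + 512) = (-7/(-1394) + 16/(-13 + 2*(-14)))*sqrt(339 + 512) = (-7*(-1/1394) + 16/(-13 - 28))*sqrt(851) = (7/1394 + 16/(-41))*sqrt(851) = (7/1394 + 16*(-1/41))*sqrt(851) = (7/1394 - 16/41)*sqrt(851) = -537*sqrt(851)/1394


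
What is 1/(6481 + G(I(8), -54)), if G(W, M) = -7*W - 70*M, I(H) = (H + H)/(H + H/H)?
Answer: 9/92237 ≈ 9.7575e-5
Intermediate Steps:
I(H) = 2*H/(1 + H) (I(H) = (2*H)/(H + 1) = (2*H)/(1 + H) = 2*H/(1 + H))
G(W, M) = -70*M - 7*W
1/(6481 + G(I(8), -54)) = 1/(6481 + (-70*(-54) - 14*8/(1 + 8))) = 1/(6481 + (3780 - 14*8/9)) = 1/(6481 + (3780 - 7*16/9)) = 1/(6481 + (3780 - 112/9)) = 1/(6481 + 33908/9) = 1/(92237/9) = 9/92237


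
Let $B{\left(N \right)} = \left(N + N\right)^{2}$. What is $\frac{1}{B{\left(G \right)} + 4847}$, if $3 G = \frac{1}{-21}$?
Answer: $\frac{3969}{19237747} \approx 0.00020631$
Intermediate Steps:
$G = - \frac{1}{63}$ ($G = \frac{1}{3 \left(-21\right)} = \frac{1}{3} \left(- \frac{1}{21}\right) = - \frac{1}{63} \approx -0.015873$)
$B{\left(N \right)} = 4 N^{2}$ ($B{\left(N \right)} = \left(2 N\right)^{2} = 4 N^{2}$)
$\frac{1}{B{\left(G \right)} + 4847} = \frac{1}{4 \left(- \frac{1}{63}\right)^{2} + 4847} = \frac{1}{4 \cdot \frac{1}{3969} + 4847} = \frac{1}{\frac{4}{3969} + 4847} = \frac{1}{\frac{19237747}{3969}} = \frac{3969}{19237747}$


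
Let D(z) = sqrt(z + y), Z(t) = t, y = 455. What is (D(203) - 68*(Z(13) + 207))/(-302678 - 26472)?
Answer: 1496/32915 - sqrt(658)/329150 ≈ 0.045372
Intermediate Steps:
D(z) = sqrt(455 + z) (D(z) = sqrt(z + 455) = sqrt(455 + z))
(D(203) - 68*(Z(13) + 207))/(-302678 - 26472) = (sqrt(455 + 203) - 68*(13 + 207))/(-302678 - 26472) = (sqrt(658) - 68*220)/(-329150) = (sqrt(658) - 14960)*(-1/329150) = (-14960 + sqrt(658))*(-1/329150) = 1496/32915 - sqrt(658)/329150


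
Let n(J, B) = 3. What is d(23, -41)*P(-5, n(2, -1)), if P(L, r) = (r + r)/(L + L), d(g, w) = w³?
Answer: 206763/5 ≈ 41353.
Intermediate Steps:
P(L, r) = r/L (P(L, r) = (2*r)/((2*L)) = (2*r)*(1/(2*L)) = r/L)
d(23, -41)*P(-5, n(2, -1)) = (-41)³*(3/(-5)) = -206763*(-1)/5 = -68921*(-⅗) = 206763/5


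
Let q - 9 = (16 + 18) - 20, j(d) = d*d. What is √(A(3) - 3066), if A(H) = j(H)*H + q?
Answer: 2*I*√754 ≈ 54.918*I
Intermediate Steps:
j(d) = d²
q = 23 (q = 9 + ((16 + 18) - 20) = 9 + (34 - 20) = 9 + 14 = 23)
A(H) = 23 + H³ (A(H) = H²*H + 23 = H³ + 23 = 23 + H³)
√(A(3) - 3066) = √((23 + 3³) - 3066) = √((23 + 27) - 3066) = √(50 - 3066) = √(-3016) = 2*I*√754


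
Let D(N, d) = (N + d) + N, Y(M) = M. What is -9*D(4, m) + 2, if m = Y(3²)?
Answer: -151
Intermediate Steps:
m = 9 (m = 3² = 9)
D(N, d) = d + 2*N
-9*D(4, m) + 2 = -9*(9 + 2*4) + 2 = -9*(9 + 8) + 2 = -9*17 + 2 = -153 + 2 = -151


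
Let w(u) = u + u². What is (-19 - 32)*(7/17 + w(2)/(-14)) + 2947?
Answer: 20635/7 ≈ 2947.9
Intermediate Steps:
(-19 - 32)*(7/17 + w(2)/(-14)) + 2947 = (-19 - 32)*(7/17 + (2*(1 + 2))/(-14)) + 2947 = -51*(7*(1/17) + (2*3)*(-1/14)) + 2947 = -51*(7/17 + 6*(-1/14)) + 2947 = -51*(7/17 - 3/7) + 2947 = -51*(-2/119) + 2947 = 6/7 + 2947 = 20635/7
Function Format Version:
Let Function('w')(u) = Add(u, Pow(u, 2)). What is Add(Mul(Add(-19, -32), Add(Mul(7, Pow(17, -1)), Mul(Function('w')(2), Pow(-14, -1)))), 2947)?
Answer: Rational(20635, 7) ≈ 2947.9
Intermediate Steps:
Add(Mul(Add(-19, -32), Add(Mul(7, Pow(17, -1)), Mul(Function('w')(2), Pow(-14, -1)))), 2947) = Add(Mul(Add(-19, -32), Add(Mul(7, Pow(17, -1)), Mul(Mul(2, Add(1, 2)), Pow(-14, -1)))), 2947) = Add(Mul(-51, Add(Mul(7, Rational(1, 17)), Mul(Mul(2, 3), Rational(-1, 14)))), 2947) = Add(Mul(-51, Add(Rational(7, 17), Mul(6, Rational(-1, 14)))), 2947) = Add(Mul(-51, Add(Rational(7, 17), Rational(-3, 7))), 2947) = Add(Mul(-51, Rational(-2, 119)), 2947) = Add(Rational(6, 7), 2947) = Rational(20635, 7)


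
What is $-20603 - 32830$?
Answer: $-53433$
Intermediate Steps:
$-20603 - 32830 = -53433$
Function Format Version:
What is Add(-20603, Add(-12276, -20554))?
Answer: -53433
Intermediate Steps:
Add(-20603, Add(-12276, -20554)) = Add(-20603, -32830) = -53433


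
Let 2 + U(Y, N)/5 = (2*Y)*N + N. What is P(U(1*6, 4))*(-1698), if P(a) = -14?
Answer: 23772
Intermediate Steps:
U(Y, N) = -10 + 5*N + 10*N*Y (U(Y, N) = -10 + 5*((2*Y)*N + N) = -10 + 5*(2*N*Y + N) = -10 + 5*(N + 2*N*Y) = -10 + (5*N + 10*N*Y) = -10 + 5*N + 10*N*Y)
P(U(1*6, 4))*(-1698) = -14*(-1698) = 23772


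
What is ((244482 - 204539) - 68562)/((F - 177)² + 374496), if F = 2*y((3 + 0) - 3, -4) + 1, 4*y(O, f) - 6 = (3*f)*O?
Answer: -28619/404425 ≈ -0.070765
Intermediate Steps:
y(O, f) = 3/2 + 3*O*f/4 (y(O, f) = 3/2 + ((3*f)*O)/4 = 3/2 + (3*O*f)/4 = 3/2 + 3*O*f/4)
F = 4 (F = 2*(3/2 + (¾)*((3 + 0) - 3)*(-4)) + 1 = 2*(3/2 + (¾)*(3 - 3)*(-4)) + 1 = 2*(3/2 + (¾)*0*(-4)) + 1 = 2*(3/2 + 0) + 1 = 2*(3/2) + 1 = 3 + 1 = 4)
((244482 - 204539) - 68562)/((F - 177)² + 374496) = ((244482 - 204539) - 68562)/((4 - 177)² + 374496) = (39943 - 68562)/((-173)² + 374496) = -28619/(29929 + 374496) = -28619/404425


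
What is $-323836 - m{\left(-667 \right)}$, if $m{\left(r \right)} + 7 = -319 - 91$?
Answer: $-323419$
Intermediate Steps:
$m{\left(r \right)} = -417$ ($m{\left(r \right)} = -7 - 410 = -417$)
$-323836 - m{\left(-667 \right)} = -323836 - -417 = -323836 + 417 = -323419$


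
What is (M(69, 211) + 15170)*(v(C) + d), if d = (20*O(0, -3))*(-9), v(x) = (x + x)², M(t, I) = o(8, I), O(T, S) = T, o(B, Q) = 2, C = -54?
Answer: 176966208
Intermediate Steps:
M(t, I) = 2
v(x) = 4*x² (v(x) = (2*x)² = 4*x²)
d = 0 (d = (20*0)*(-9) = 0*(-9) = 0)
(M(69, 211) + 15170)*(v(C) + d) = (2 + 15170)*(4*(-54)² + 0) = 15172*(4*2916 + 0) = 15172*(11664 + 0) = 15172*11664 = 176966208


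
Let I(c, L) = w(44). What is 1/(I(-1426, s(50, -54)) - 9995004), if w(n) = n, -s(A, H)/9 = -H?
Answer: -1/9994960 ≈ -1.0005e-7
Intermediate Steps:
s(A, H) = 9*H (s(A, H) = -(-9)*H = 9*H)
I(c, L) = 44
1/(I(-1426, s(50, -54)) - 9995004) = 1/(44 - 9995004) = 1/(-9994960) = -1/9994960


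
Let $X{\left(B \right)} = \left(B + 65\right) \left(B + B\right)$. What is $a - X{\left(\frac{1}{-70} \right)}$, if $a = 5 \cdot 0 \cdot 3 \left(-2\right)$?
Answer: $\frac{4549}{2450} \approx 1.8567$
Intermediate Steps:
$X{\left(B \right)} = 2 B \left(65 + B\right)$ ($X{\left(B \right)} = \left(65 + B\right) 2 B = 2 B \left(65 + B\right)$)
$a = 0$ ($a = 5 \cdot 0 \left(-2\right) = 5 \cdot 0 = 0$)
$a - X{\left(\frac{1}{-70} \right)} = 0 - \frac{2 \left(65 + \frac{1}{-70}\right)}{-70} = 0 - 2 \left(- \frac{1}{70}\right) \left(65 - \frac{1}{70}\right) = 0 - 2 \left(- \frac{1}{70}\right) \frac{4549}{70} = 0 - - \frac{4549}{2450} = 0 + \frac{4549}{2450} = \frac{4549}{2450}$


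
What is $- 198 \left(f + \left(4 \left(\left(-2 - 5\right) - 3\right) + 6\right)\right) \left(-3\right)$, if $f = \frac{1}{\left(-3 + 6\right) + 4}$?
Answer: $- \frac{140778}{7} \approx -20111.0$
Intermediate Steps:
$f = \frac{1}{7}$ ($f = \frac{1}{3 + 4} = \frac{1}{7} \approx 0.14286$)
$- 198 \left(f + \left(4 \left(\left(-2 - 5\right) - 3\right) + 6\right)\right) \left(-3\right) = - 198 \left(\frac{1}{7} + \left(4 \left(\left(-2 - 5\right) - 3\right) + 6\right)\right) \left(-3\right) = - 198 \left(\frac{1}{7} + \left(4 \left(-7 - 3\right) + 6\right)\right) \left(-3\right) = - 198 \left(\frac{1}{7} + \left(4 \left(-10\right) + 6\right)\right) \left(-3\right) = - 198 \left(\frac{1}{7} + \left(-40 + 6\right)\right) \left(-3\right) = - 198 \left(\frac{1}{7} - 34\right) \left(-3\right) = - 198 \left(\left(- \frac{237}{7}\right) \left(-3\right)\right) = \left(-198\right) \frac{711}{7} = - \frac{140778}{7}$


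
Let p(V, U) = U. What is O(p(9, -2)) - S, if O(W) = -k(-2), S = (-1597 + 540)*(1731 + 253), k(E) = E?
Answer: 2097090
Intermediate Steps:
S = -2097088 (S = -1057*1984 = -2097088)
O(W) = 2 (O(W) = -1*(-2) = 2)
O(p(9, -2)) - S = 2 - 1*(-2097088) = 2 + 2097088 = 2097090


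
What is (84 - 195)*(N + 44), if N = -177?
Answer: 14763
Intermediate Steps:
(84 - 195)*(N + 44) = (84 - 195)*(-177 + 44) = -111*(-133) = 14763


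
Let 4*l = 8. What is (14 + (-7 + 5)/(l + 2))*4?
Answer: 54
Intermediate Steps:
l = 2 (l = (1/4)*8 = 2)
(14 + (-7 + 5)/(l + 2))*4 = (14 + (-7 + 5)/(2 + 2))*4 = (14 - 2/4)*4 = (14 - 2*1/4)*4 = (14 - 1/2)*4 = (27/2)*4 = 54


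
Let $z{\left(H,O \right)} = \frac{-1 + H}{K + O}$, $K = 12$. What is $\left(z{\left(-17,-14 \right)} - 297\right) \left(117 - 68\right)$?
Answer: $-14112$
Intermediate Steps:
$z{\left(H,O \right)} = \frac{-1 + H}{12 + O}$
$\left(z{\left(-17,-14 \right)} - 297\right) \left(117 - 68\right) = \left(\frac{-1 - 17}{12 - 14} - 297\right) \left(117 - 68\right) = \left(\frac{1}{-2} \left(-18\right) - 297\right) 49 = \left(\left(- \frac{1}{2}\right) \left(-18\right) - 297\right) 49 = \left(9 - 297\right) 49 = \left(-288\right) 49 = -14112$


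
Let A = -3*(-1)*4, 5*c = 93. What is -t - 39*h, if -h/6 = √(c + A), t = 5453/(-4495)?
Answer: 5453/4495 + 702*√85/5 ≈ 1295.6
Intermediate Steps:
t = -5453/4495 (t = 5453*(-1/4495) = -5453/4495 ≈ -1.2131)
c = 93/5 (c = (⅕)*93 = 93/5 ≈ 18.600)
A = 12 (A = 3*4 = 12)
h = -18*√85/5 (h = -6*√(93/5 + 12) = -18*√85/5 ≈ -33.190)
-t - 39*h = -1*(-5453/4495) - (-702)*√85/5 = 5453/4495 + 702*√85/5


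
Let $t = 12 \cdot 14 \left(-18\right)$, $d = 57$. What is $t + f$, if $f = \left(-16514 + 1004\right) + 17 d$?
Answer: $-17565$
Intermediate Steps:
$t = -3024$ ($t = 168 \left(-18\right) = -3024$)
$f = -14541$ ($f = \left(-16514 + 1004\right) + 17 \cdot 57 = -15510 + 969 = -14541$)
$t + f = -3024 - 14541 = -17565$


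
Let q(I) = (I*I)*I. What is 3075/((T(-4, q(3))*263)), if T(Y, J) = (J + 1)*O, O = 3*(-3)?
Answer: -1025/22092 ≈ -0.046397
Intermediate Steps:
q(I) = I**3 (q(I) = I**2*I = I**3)
O = -9
T(Y, J) = -9 - 9*J (T(Y, J) = (J + 1)*(-9) = (1 + J)*(-9) = -9 - 9*J)
3075/((T(-4, q(3))*263)) = 3075/(((-9 - 9*3**3)*263)) = 3075/(((-9 - 9*27)*263)) = 3075/(((-9 - 243)*263)) = 3075/((-252*263)) = 3075/(-66276) = 3075*(-1/66276) = -1025/22092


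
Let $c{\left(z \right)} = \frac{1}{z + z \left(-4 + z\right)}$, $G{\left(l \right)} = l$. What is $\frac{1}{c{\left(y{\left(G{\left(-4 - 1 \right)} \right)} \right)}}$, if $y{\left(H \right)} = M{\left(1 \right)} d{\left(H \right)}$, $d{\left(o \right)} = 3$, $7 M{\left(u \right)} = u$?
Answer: $- \frac{54}{49} \approx -1.102$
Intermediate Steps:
$M{\left(u \right)} = \frac{u}{7}$
$y{\left(H \right)} = \frac{3}{7}$ ($y{\left(H \right)} = \frac{1}{7} \cdot 1 \cdot 3 = \frac{1}{7} \cdot 3 = \frac{3}{7}$)
$\frac{1}{c{\left(y{\left(G{\left(-4 - 1 \right)} \right)} \right)}} = \frac{1}{\frac{1}{\frac{3}{7}} \frac{1}{-3 + \frac{3}{7}}} = \frac{1}{\frac{7}{3} \frac{1}{- \frac{18}{7}}} = \frac{1}{\frac{7}{3} \left(- \frac{7}{18}\right)} = \frac{1}{- \frac{49}{54}} = - \frac{54}{49}$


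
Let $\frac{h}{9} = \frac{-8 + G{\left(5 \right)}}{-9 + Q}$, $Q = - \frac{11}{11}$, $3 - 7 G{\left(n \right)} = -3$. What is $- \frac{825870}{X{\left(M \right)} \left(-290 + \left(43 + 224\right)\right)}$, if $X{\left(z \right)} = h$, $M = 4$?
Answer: $\frac{385406}{69} \approx 5585.6$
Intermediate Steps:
$G{\left(n \right)} = \frac{6}{7}$ ($G{\left(n \right)} = \frac{3}{7} - - \frac{3}{7} = \frac{3}{7} + \frac{3}{7} = \frac{6}{7}$)
$Q = -1$ ($Q = \left(-11\right) \frac{1}{11} = -1$)
$h = \frac{45}{7}$ ($h = 9 \frac{-8 + \frac{6}{7}}{-9 - 1} = 9 \left(- \frac{50}{7 \left(-10\right)}\right) = 9 \left(\left(- \frac{50}{7}\right) \left(- \frac{1}{10}\right)\right) = 9 \cdot \frac{5}{7} = \frac{45}{7} \approx 6.4286$)
$X{\left(z \right)} = \frac{45}{7}$
$- \frac{825870}{X{\left(M \right)} \left(-290 + \left(43 + 224\right)\right)} = - \frac{825870}{\frac{45}{7} \left(-290 + \left(43 + 224\right)\right)} = - \frac{825870}{\frac{45}{7} \left(-290 + 267\right)} = - \frac{825870}{\frac{45}{7} \left(-23\right)} = - \frac{825870}{- \frac{1035}{7}} = \left(-825870\right) \left(- \frac{7}{1035}\right) = \frac{385406}{69}$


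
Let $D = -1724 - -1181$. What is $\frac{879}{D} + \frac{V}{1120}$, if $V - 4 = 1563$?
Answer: $- \frac{44533}{202720} \approx -0.21968$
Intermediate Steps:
$V = 1567$ ($V = 4 + 1563 = 1567$)
$D = -543$ ($D = -1724 + 1181 = -543$)
$\frac{879}{D} + \frac{V}{1120} = \frac{879}{-543} + \frac{1567}{1120} = 879 \left(- \frac{1}{543}\right) + 1567 \cdot \frac{1}{1120} = - \frac{293}{181} + \frac{1567}{1120} = - \frac{44533}{202720}$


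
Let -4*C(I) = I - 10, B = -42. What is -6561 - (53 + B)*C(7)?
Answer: -26277/4 ≈ -6569.3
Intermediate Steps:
C(I) = 5/2 - I/4 (C(I) = -(I - 10)/4 = -(-10 + I)/4 = 5/2 - I/4)
-6561 - (53 + B)*C(7) = -6561 - (53 - 42)*(5/2 - 1/4*7) = -6561 - 11*(5/2 - 7/4) = -6561 - 11*3/4 = -6561 - 1*33/4 = -6561 - 33/4 = -26277/4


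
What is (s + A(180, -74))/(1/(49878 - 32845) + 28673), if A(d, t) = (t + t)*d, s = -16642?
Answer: -19400587/12852295 ≈ -1.5095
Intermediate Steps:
A(d, t) = 2*d*t (A(d, t) = (2*t)*d = 2*d*t)
(s + A(180, -74))/(1/(49878 - 32845) + 28673) = (-16642 + 2*180*(-74))/(1/(49878 - 32845) + 28673) = (-16642 - 26640)/(1/17033 + 28673) = -43282/(1/17033 + 28673) = -43282/488387210/17033 = -43282*17033/488387210 = -19400587/12852295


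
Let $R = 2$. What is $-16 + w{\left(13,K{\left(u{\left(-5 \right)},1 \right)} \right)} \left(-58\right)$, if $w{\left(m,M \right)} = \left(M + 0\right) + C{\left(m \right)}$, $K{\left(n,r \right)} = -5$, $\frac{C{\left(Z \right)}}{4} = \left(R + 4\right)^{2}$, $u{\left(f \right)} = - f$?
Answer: $-8078$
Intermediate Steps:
$C{\left(Z \right)} = 144$ ($C{\left(Z \right)} = 4 \left(2 + 4\right)^{2} = 4 \cdot 6^{2} = 4 \cdot 36 = 144$)
$w{\left(m,M \right)} = 144 + M$ ($w{\left(m,M \right)} = \left(M + 0\right) + 144 = M + 144 = 144 + M$)
$-16 + w{\left(13,K{\left(u{\left(-5 \right)},1 \right)} \right)} \left(-58\right) = -16 + \left(144 - 5\right) \left(-58\right) = -16 + 139 \left(-58\right) = -16 - 8062 = -8078$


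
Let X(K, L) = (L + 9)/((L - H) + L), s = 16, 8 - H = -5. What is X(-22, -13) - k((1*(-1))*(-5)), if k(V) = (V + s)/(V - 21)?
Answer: 883/624 ≈ 1.4151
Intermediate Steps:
H = 13 (H = 8 - 1*(-5) = 8 + 5 = 13)
X(K, L) = (9 + L)/(-13 + 2*L) (X(K, L) = (L + 9)/((L - 1*13) + L) = (9 + L)/((L - 13) + L) = (9 + L)/((-13 + L) + L) = (9 + L)/(-13 + 2*L))
k(V) = (16 + V)/(-21 + V) (k(V) = (V + 16)/(V - 21) = (16 + V)/(-21 + V))
X(-22, -13) - k((1*(-1))*(-5)) = (9 - 13)/(-13 + 2*(-13)) - (16 + (1*(-1))*(-5))/(-21 + (1*(-1))*(-5)) = -4/(-13 - 26) - (16 - 1*(-5))/(-21 - 1*(-5)) = -4/(-39) - (16 + 5)/(-21 + 5) = -1/39*(-4) - 21/(-16) = 4/39 - (-1)*21/16 = 4/39 - 1*(-21/16) = 4/39 + 21/16 = 883/624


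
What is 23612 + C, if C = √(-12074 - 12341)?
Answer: 23612 + I*√24415 ≈ 23612.0 + 156.25*I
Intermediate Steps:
C = I*√24415 (C = √(-24415) = I*√24415 ≈ 156.25*I)
23612 + C = 23612 + I*√24415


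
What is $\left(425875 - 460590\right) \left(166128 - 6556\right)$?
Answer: $-5539541980$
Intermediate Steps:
$\left(425875 - 460590\right) \left(166128 - 6556\right) = - 34715 \left(166128 - 6556\right) = \left(-34715\right) 159572 = -5539541980$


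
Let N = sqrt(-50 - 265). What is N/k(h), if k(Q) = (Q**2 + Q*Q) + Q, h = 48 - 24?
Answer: I*sqrt(35)/392 ≈ 0.015092*I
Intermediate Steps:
h = 24
N = 3*I*sqrt(35) (N = sqrt(-315) = 3*I*sqrt(35) ≈ 17.748*I)
k(Q) = Q + 2*Q**2 (k(Q) = (Q**2 + Q**2) + Q = 2*Q**2 + Q = Q + 2*Q**2)
N/k(h) = (3*I*sqrt(35))/((24*(1 + 2*24))) = (3*I*sqrt(35))/((24*(1 + 48))) = (3*I*sqrt(35))/((24*49)) = (3*I*sqrt(35))/1176 = (3*I*sqrt(35))*(1/1176) = I*sqrt(35)/392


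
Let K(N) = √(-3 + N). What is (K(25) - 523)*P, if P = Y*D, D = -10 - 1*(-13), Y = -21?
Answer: 32949 - 63*√22 ≈ 32654.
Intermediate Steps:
D = 3 (D = -10 + 13 = 3)
P = -63 (P = -21*3 = -63)
(K(25) - 523)*P = (√(-3 + 25) - 523)*(-63) = (√22 - 523)*(-63) = (-523 + √22)*(-63) = 32949 - 63*√22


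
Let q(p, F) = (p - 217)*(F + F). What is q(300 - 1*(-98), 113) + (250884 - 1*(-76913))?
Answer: 368703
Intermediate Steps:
q(p, F) = 2*F*(-217 + p) (q(p, F) = (-217 + p)*(2*F) = 2*F*(-217 + p))
q(300 - 1*(-98), 113) + (250884 - 1*(-76913)) = 2*113*(-217 + (300 - 1*(-98))) + (250884 - 1*(-76913)) = 2*113*(-217 + (300 + 98)) + (250884 + 76913) = 2*113*(-217 + 398) + 327797 = 2*113*181 + 327797 = 40906 + 327797 = 368703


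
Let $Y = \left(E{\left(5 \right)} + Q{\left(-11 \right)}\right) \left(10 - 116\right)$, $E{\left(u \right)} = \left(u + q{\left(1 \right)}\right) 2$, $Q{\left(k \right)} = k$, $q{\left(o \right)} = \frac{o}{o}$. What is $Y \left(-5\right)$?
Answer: $530$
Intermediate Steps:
$q{\left(o \right)} = 1$
$E{\left(u \right)} = 2 + 2 u$ ($E{\left(u \right)} = \left(u + 1\right) 2 = \left(1 + u\right) 2 = 2 + 2 u$)
$Y = -106$ ($Y = \left(\left(2 + 2 \cdot 5\right) - 11\right) \left(10 - 116\right) = \left(\left(2 + 10\right) - 11\right) \left(-106\right) = \left(12 - 11\right) \left(-106\right) = 1 \left(-106\right) = -106$)
$Y \left(-5\right) = \left(-106\right) \left(-5\right) = 530$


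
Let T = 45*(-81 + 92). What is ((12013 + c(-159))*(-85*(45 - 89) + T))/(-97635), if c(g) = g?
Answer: -10040338/19527 ≈ -514.18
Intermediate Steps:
T = 495 (T = 45*11 = 495)
((12013 + c(-159))*(-85*(45 - 89) + T))/(-97635) = ((12013 - 159)*(-85*(45 - 89) + 495))/(-97635) = (11854*(-85*(-44) + 495))*(-1/97635) = (11854*(3740 + 495))*(-1/97635) = (11854*4235)*(-1/97635) = 50201690*(-1/97635) = -10040338/19527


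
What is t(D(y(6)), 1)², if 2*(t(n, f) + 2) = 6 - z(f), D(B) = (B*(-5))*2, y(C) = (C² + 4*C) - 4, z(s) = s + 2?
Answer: ¼ ≈ 0.25000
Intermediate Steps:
z(s) = 2 + s
y(C) = -4 + C² + 4*C
D(B) = -10*B (D(B) = -5*B*2 = -10*B)
t(n, f) = -f/2 (t(n, f) = -2 + (6 - (2 + f))/2 = -2 + (6 + (-2 - f))/2 = -2 + (4 - f)/2 = -2 + (2 - f/2) = -f/2)
t(D(y(6)), 1)² = (-½*1)² = (-½)² = ¼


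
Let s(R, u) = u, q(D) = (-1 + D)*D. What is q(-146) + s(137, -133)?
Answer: 21329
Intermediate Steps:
q(D) = D*(-1 + D)
q(-146) + s(137, -133) = -146*(-1 - 146) - 133 = -146*(-147) - 133 = 21462 - 133 = 21329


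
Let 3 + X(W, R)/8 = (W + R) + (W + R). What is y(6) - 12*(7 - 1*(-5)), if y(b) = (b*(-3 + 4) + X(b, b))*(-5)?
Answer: -1014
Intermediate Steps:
X(W, R) = -24 + 16*R + 16*W (X(W, R) = -24 + 8*((W + R) + (W + R)) = -24 + 8*((R + W) + (R + W)) = -24 + 8*(2*R + 2*W) = -24 + (16*R + 16*W) = -24 + 16*R + 16*W)
y(b) = 120 - 165*b (y(b) = (b*(-3 + 4) + (-24 + 16*b + 16*b))*(-5) = (b*1 + (-24 + 32*b))*(-5) = (b + (-24 + 32*b))*(-5) = (-24 + 33*b)*(-5) = 120 - 165*b)
y(6) - 12*(7 - 1*(-5)) = (120 - 165*6) - 12*(7 - 1*(-5)) = (120 - 990) - 12*(7 + 5) = -870 - 12*12 = -870 - 144 = -1014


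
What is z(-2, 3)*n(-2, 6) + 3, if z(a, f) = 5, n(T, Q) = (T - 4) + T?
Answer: -37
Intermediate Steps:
n(T, Q) = -4 + 2*T (n(T, Q) = (-4 + T) + T = -4 + 2*T)
z(-2, 3)*n(-2, 6) + 3 = 5*(-4 + 2*(-2)) + 3 = 5*(-4 - 4) + 3 = 5*(-8) + 3 = -40 + 3 = -37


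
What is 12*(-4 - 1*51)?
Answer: -660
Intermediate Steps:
12*(-4 - 1*51) = 12*(-4 - 51) = 12*(-55) = -660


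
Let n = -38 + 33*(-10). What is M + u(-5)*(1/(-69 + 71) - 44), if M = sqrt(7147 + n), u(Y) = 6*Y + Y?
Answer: 3045/2 + sqrt(6779) ≈ 1604.8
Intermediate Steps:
n = -368 (n = -38 - 330 = -368)
u(Y) = 7*Y
M = sqrt(6779) (M = sqrt(7147 - 368) = sqrt(6779) ≈ 82.335)
M + u(-5)*(1/(-69 + 71) - 44) = sqrt(6779) + (7*(-5))*(1/(-69 + 71) - 44) = sqrt(6779) - 35*(1/2 - 44) = sqrt(6779) - 35*(-87/2) = sqrt(6779) + 3045/2 = 3045/2 + sqrt(6779)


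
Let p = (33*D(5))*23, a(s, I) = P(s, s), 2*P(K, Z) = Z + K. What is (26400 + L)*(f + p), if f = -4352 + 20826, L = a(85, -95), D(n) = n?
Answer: 536824465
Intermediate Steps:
P(K, Z) = K/2 + Z/2 (P(K, Z) = (Z + K)/2 = (K + Z)/2 = K/2 + Z/2)
a(s, I) = s (a(s, I) = s/2 + s/2 = s)
L = 85
f = 16474
p = 3795 (p = (33*5)*23 = 165*23 = 3795)
(26400 + L)*(f + p) = (26400 + 85)*(16474 + 3795) = 26485*20269 = 536824465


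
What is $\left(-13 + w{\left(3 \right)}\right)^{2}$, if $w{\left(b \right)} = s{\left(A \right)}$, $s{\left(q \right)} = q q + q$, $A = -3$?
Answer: $49$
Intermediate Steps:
$s{\left(q \right)} = q + q^{2}$ ($s{\left(q \right)} = q^{2} + q = q + q^{2}$)
$w{\left(b \right)} = 6$ ($w{\left(b \right)} = - 3 \left(1 - 3\right) = \left(-3\right) \left(-2\right) = 6$)
$\left(-13 + w{\left(3 \right)}\right)^{2} = \left(-13 + 6\right)^{2} = \left(-7\right)^{2} = 49$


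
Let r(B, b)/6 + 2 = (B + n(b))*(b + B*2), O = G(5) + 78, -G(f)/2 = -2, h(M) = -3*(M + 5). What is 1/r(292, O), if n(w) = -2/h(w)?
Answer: 29/33838668 ≈ 8.5701e-7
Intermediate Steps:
h(M) = -15 - 3*M (h(M) = -3*(5 + M) = -15 - 3*M)
G(f) = 4 (G(f) = -2*(-2) = 4)
n(w) = -2/(-15 - 3*w)
O = 82 (O = 4 + 78 = 82)
r(B, b) = -12 + 6*(B + 2/(3*(5 + b)))*(b + 2*B) (r(B, b) = -12 + 6*((B + 2/(3*(5 + b)))*(b + B*2)) = -12 + 6*((B + 2/(3*(5 + b)))*(b + 2*B)) = -12 + 6*(B + 2/(3*(5 + b)))*(b + 2*B))
1/r(292, O) = 1/(2*(2*82 + 4*292 + 3*(5 + 82)*(-2 + 2*292² + 292*82))/(5 + 82)) = 1/(2*(164 + 1168 + 3*87*(-2 + 2*85264 + 23944))/87) = 1/(2*(1/87)*(164 + 1168 + 3*87*(-2 + 170528 + 23944))) = 1/(2*(1/87)*(164 + 1168 + 3*87*194470)) = 1/(2*(1/87)*(164 + 1168 + 50756670)) = 1/(2*(1/87)*50758002) = 1/(33838668/29) = 29/33838668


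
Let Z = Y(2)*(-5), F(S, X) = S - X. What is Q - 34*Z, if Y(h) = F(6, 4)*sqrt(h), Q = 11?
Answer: 11 + 340*sqrt(2) ≈ 491.83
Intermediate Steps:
Y(h) = 2*sqrt(h) (Y(h) = (6 - 1*4)*sqrt(h) = (6 - 4)*sqrt(h) = 2*sqrt(h))
Z = -10*sqrt(2) (Z = (2*sqrt(2))*(-5) = -10*sqrt(2) ≈ -14.142)
Q - 34*Z = 11 - (-340)*sqrt(2) = 11 + 340*sqrt(2)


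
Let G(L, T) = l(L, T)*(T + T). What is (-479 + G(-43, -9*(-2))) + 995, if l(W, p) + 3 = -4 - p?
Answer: -384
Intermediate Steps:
l(W, p) = -7 - p (l(W, p) = -3 + (-4 - p) = -7 - p)
G(L, T) = 2*T*(-7 - T) (G(L, T) = (-7 - T)*(T + T) = (-7 - T)*(2*T) = 2*T*(-7 - T))
(-479 + G(-43, -9*(-2))) + 995 = (-479 - 2*(-9*(-2))*(7 - 9*(-2))) + 995 = (-479 - 2*18*(7 + 18)) + 995 = (-479 - 2*18*25) + 995 = (-479 - 900) + 995 = -1379 + 995 = -384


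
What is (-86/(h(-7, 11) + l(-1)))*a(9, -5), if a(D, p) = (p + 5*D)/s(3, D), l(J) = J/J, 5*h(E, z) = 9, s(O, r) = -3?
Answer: 8600/21 ≈ 409.52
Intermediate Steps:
h(E, z) = 9/5 (h(E, z) = (⅕)*9 = 9/5)
l(J) = 1
a(D, p) = -5*D/3 - p/3 (a(D, p) = (p + 5*D)/(-3) = (p + 5*D)*(-⅓) = -5*D/3 - p/3)
(-86/(h(-7, 11) + l(-1)))*a(9, -5) = (-86/(9/5 + 1))*(-5/3*9 - ⅓*(-5)) = (-86/(14/5))*(-15 + 5/3) = ((5/14)*(-86))*(-40/3) = -215/7*(-40/3) = 8600/21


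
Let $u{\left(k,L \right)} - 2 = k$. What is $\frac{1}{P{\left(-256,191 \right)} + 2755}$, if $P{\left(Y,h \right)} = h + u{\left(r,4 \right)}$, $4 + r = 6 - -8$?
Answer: $\frac{1}{2958} \approx 0.00033807$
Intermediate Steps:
$r = 10$ ($r = -4 + \left(6 - -8\right) = -4 + \left(6 + 8\right) = -4 + 14 = 10$)
$u{\left(k,L \right)} = 2 + k$
$P{\left(Y,h \right)} = 12 + h$ ($P{\left(Y,h \right)} = h + \left(2 + 10\right) = h + 12 = 12 + h$)
$\frac{1}{P{\left(-256,191 \right)} + 2755} = \frac{1}{\left(12 + 191\right) + 2755} = \frac{1}{203 + 2755} = \frac{1}{2958}$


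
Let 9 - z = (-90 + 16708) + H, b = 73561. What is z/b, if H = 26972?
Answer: -43581/73561 ≈ -0.59245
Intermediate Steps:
z = -43581 (z = 9 - ((-90 + 16708) + 26972) = 9 - (16618 + 26972) = 9 - 1*43590 = 9 - 43590 = -43581)
z/b = -43581/73561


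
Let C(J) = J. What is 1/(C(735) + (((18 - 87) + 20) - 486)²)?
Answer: 1/286960 ≈ 3.4848e-6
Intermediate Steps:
1/(C(735) + (((18 - 87) + 20) - 486)²) = 1/(735 + (((18 - 87) + 20) - 486)²) = 1/(735 + ((-69 + 20) - 486)²) = 1/(735 + (-49 - 486)²) = 1/(735 + (-535)²) = 1/(735 + 286225) = 1/286960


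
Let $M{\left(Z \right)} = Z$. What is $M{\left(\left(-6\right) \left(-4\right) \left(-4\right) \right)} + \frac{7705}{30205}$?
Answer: $- \frac{578395}{6041} \approx -95.745$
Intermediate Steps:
$M{\left(\left(-6\right) \left(-4\right) \left(-4\right) \right)} + \frac{7705}{30205} = \left(-6\right) \left(-4\right) \left(-4\right) + \frac{7705}{30205} = 24 \left(-4\right) + 7705 \cdot \frac{1}{30205} = -96 + \frac{1541}{6041} = - \frac{578395}{6041}$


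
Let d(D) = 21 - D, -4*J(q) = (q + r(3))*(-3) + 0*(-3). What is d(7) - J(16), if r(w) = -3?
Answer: 17/4 ≈ 4.2500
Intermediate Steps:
J(q) = -9/4 + 3*q/4 (J(q) = -((q - 3)*(-3) + 0*(-3))/4 = -((-3 + q)*(-3) + 0)/4 = -((9 - 3*q) + 0)/4 = -(9 - 3*q)/4 = -9/4 + 3*q/4)
d(7) - J(16) = (21 - 1*7) - (-9/4 + (¾)*16) = (21 - 7) - (-9/4 + 12) = 14 - 1*39/4 = 14 - 39/4 = 17/4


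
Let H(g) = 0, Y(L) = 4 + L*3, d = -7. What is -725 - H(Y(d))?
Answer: -725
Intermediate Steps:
Y(L) = 4 + 3*L
-725 - H(Y(d)) = -725 - 1*0 = -725 + 0 = -725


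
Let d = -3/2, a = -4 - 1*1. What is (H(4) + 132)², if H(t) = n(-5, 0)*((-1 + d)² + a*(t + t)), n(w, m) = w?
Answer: 1447209/16 ≈ 90451.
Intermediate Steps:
a = -5 (a = -4 - 1 = -5)
d = -3/2 (d = -3*½ = -3/2 ≈ -1.5000)
H(t) = -125/4 + 50*t (H(t) = -5*((-1 - 3/2)² - 5*(t + t)) = -5*((-5/2)² - 10*t) = -5*(25/4 - 10*t) = -125/4 + 50*t)
(H(4) + 132)² = ((-125/4 + 50*4) + 132)² = ((-125/4 + 200) + 132)² = (675/4 + 132)² = (1203/4)² = 1447209/16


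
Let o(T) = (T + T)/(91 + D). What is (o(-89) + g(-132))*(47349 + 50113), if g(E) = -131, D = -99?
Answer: -21197985/2 ≈ -1.0599e+7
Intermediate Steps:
o(T) = -T/4 (o(T) = (T + T)/(91 - 99) = (2*T)/(-8) = (2*T)*(-1/8) = -T/4)
(o(-89) + g(-132))*(47349 + 50113) = (-1/4*(-89) - 131)*(47349 + 50113) = (89/4 - 131)*97462 = -435/4*97462 = -21197985/2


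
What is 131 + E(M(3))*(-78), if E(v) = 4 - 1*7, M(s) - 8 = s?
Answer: 365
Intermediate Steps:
M(s) = 8 + s
E(v) = -3 (E(v) = 4 - 7 = -3)
131 + E(M(3))*(-78) = 131 - 3*(-78) = 131 + 234 = 365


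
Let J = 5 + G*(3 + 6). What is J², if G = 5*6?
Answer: 75625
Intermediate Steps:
G = 30
J = 275 (J = 5 + 30*(3 + 6) = 5 + 30*9 = 5 + 270 = 275)
J² = 275² = 75625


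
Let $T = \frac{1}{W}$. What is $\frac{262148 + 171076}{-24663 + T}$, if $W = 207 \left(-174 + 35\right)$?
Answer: $- \frac{3116288538}{177407125} \approx -17.566$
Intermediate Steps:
$W = -28773$ ($W = 207 \left(-139\right) = -28773$)
$T = - \frac{1}{28773}$ ($T = \frac{1}{-28773} = - \frac{1}{28773} \approx -3.4755 \cdot 10^{-5}$)
$\frac{262148 + 171076}{-24663 + T} = \frac{262148 + 171076}{-24663 - \frac{1}{28773}} = \frac{433224}{- \frac{709628500}{28773}} = 433224 \left(- \frac{28773}{709628500}\right) = - \frac{3116288538}{177407125}$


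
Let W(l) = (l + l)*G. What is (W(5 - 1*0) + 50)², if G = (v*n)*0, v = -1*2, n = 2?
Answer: 2500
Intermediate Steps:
v = -2
G = 0 (G = -2*2*0 = -4*0 = 0)
W(l) = 0 (W(l) = (l + l)*0 = (2*l)*0 = 0)
(W(5 - 1*0) + 50)² = (0 + 50)² = 50² = 2500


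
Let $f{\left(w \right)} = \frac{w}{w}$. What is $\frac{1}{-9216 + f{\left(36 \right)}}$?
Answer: $- \frac{1}{9215} \approx -0.00010852$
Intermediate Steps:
$f{\left(w \right)} = 1$
$\frac{1}{-9216 + f{\left(36 \right)}} = \frac{1}{-9216 + 1} = \frac{1}{-9215} = - \frac{1}{9215}$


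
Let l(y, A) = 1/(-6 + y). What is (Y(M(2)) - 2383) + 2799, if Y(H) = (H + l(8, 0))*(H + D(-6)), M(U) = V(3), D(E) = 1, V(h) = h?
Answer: 430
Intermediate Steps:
M(U) = 3
Y(H) = (1 + H)*(1/2 + H) (Y(H) = (H + 1/(-6 + 8))*(H + 1) = (H + 1/2)*(1 + H) = (1/2 + H)*(1 + H) = (1 + H)*(1/2 + H))
(Y(M(2)) - 2383) + 2799 = ((1/2 + 3**2 + (3/2)*3) - 2383) + 2799 = ((1/2 + 9 + 9/2) - 2383) + 2799 = (14 - 2383) + 2799 = -2369 + 2799 = 430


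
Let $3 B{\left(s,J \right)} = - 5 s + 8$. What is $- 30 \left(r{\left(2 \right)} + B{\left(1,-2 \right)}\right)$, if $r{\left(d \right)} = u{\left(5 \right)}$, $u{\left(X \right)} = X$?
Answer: $-180$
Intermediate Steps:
$r{\left(d \right)} = 5$
$B{\left(s,J \right)} = \frac{8}{3} - \frac{5 s}{3}$ ($B{\left(s,J \right)} = \frac{- 5 s + 8}{3} = \frac{8 - 5 s}{3} = \frac{8}{3} - \frac{5 s}{3}$)
$- 30 \left(r{\left(2 \right)} + B{\left(1,-2 \right)}\right) = - 30 \left(5 + \left(\frac{8}{3} - \frac{5}{3}\right)\right) = - 30 \left(5 + 1\right) = \left(-30\right) 6 = -180$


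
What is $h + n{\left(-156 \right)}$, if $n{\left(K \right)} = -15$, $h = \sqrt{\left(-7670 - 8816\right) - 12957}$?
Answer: $-15 + i \sqrt{29443} \approx -15.0 + 171.59 i$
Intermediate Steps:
$h = i \sqrt{29443}$ ($h = \sqrt{-16486 - 12957} = \sqrt{-29443} = i \sqrt{29443} \approx 171.59 i$)
$h + n{\left(-156 \right)} = i \sqrt{29443} - 15 = -15 + i \sqrt{29443}$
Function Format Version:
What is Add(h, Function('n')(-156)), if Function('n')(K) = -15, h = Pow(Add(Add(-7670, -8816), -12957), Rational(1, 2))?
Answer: Add(-15, Mul(I, Pow(29443, Rational(1, 2)))) ≈ Add(-15.000, Mul(171.59, I))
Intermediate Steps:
h = Mul(I, Pow(29443, Rational(1, 2))) (h = Pow(Add(-16486, -12957), Rational(1, 2)) = Pow(-29443, Rational(1, 2)) = Mul(I, Pow(29443, Rational(1, 2))) ≈ Mul(171.59, I))
Add(h, Function('n')(-156)) = Add(Mul(I, Pow(29443, Rational(1, 2))), -15) = Add(-15, Mul(I, Pow(29443, Rational(1, 2))))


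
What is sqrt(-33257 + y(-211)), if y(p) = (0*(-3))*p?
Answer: I*sqrt(33257) ≈ 182.36*I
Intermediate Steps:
y(p) = 0 (y(p) = 0*p = 0)
sqrt(-33257 + y(-211)) = sqrt(-33257 + 0) = sqrt(-33257) = I*sqrt(33257)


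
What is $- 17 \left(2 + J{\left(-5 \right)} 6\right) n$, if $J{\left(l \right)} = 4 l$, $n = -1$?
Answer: $-2006$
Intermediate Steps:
$- 17 \left(2 + J{\left(-5 \right)} 6\right) n = - 17 \left(2 + 4 \left(-5\right) 6\right) \left(-1\right) = - 17 \left(2 - 120\right) \left(-1\right) = \left(-17\right) \left(-118\right) \left(-1\right) = 2006 \left(-1\right) = -2006$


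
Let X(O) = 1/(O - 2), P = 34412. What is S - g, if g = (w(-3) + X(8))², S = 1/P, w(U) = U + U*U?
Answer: -5888749/154854 ≈ -38.028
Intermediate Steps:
X(O) = 1/(-2 + O)
w(U) = U + U²
S = 1/34412 ≈ 2.9060e-5
g = 1369/36 (g = (-3*(1 - 3) + 1/(-2 + 8))² = (-3*(-2) + 1/6)² = (6 + ⅙)² = (37/6)² = 1369/36 ≈ 38.028)
S - g = 1/34412 - 1*1369/36 = 1/34412 - 1369/36 = -5888749/154854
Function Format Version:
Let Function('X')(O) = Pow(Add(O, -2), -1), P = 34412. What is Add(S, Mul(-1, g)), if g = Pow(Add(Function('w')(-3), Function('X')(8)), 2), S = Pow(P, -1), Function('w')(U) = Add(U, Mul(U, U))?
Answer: Rational(-5888749, 154854) ≈ -38.028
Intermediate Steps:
Function('X')(O) = Pow(Add(-2, O), -1)
Function('w')(U) = Add(U, Pow(U, 2))
S = Rational(1, 34412) (S = Pow(34412, -1) = Rational(1, 34412) ≈ 2.9060e-5)
g = Rational(1369, 36) (g = Pow(Add(Mul(-3, Add(1, -3)), Pow(Add(-2, 8), -1)), 2) = Pow(Add(Mul(-3, -2), Pow(6, -1)), 2) = Pow(Add(6, Rational(1, 6)), 2) = Pow(Rational(37, 6), 2) = Rational(1369, 36) ≈ 38.028)
Add(S, Mul(-1, g)) = Add(Rational(1, 34412), Mul(-1, Rational(1369, 36))) = Add(Rational(1, 34412), Rational(-1369, 36)) = Rational(-5888749, 154854)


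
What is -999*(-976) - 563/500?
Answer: 487511437/500 ≈ 9.7502e+5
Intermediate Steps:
-999*(-976) - 563/500 = 975024 - 563*1/500 = 975024 - 563/500 = 487511437/500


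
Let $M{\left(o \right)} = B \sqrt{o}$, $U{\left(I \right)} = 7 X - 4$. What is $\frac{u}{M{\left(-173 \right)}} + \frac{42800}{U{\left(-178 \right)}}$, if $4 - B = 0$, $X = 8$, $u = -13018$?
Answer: $\frac{10700}{13} + \frac{6509 i \sqrt{173}}{346} \approx 823.08 + 247.44 i$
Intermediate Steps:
$B = 4$ ($B = 4 - 0 = 4 + 0 = 4$)
$U{\left(I \right)} = 52$ ($U{\left(I \right)} = 7 \cdot 8 - 4 = 56 - 4 = 52$)
$M{\left(o \right)} = 4 \sqrt{o}$
$\frac{u}{M{\left(-173 \right)}} + \frac{42800}{U{\left(-178 \right)}} = - \frac{13018}{4 \sqrt{-173}} + \frac{42800}{52} = - \frac{13018}{4 i \sqrt{173}} + 42800 \cdot \frac{1}{52} = - \frac{13018}{4 i \sqrt{173}} + \frac{10700}{13} = - 13018 \left(- \frac{i \sqrt{173}}{692}\right) + \frac{10700}{13} = \frac{6509 i \sqrt{173}}{346} + \frac{10700}{13} = \frac{10700}{13} + \frac{6509 i \sqrt{173}}{346}$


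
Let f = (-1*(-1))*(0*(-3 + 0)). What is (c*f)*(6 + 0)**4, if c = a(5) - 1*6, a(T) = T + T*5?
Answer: 0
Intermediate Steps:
a(T) = 6*T (a(T) = T + 5*T = 6*T)
f = 0 (f = 1*(0*(-3)) = 1*0 = 0)
c = 24 (c = 6*5 - 1*6 = 30 - 6 = 24)
(c*f)*(6 + 0)**4 = (24*0)*(6 + 0)**4 = 0*6**4 = 0*1296 = 0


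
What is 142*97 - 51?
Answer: 13723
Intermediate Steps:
142*97 - 51 = 13774 - 51 = 13723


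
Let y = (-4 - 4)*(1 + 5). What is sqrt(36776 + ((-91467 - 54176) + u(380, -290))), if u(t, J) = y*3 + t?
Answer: I*sqrt(108631) ≈ 329.59*I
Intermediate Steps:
y = -48 (y = -8*6 = -48)
u(t, J) = -144 + t (u(t, J) = -48*3 + t = -144 + t)
sqrt(36776 + ((-91467 - 54176) + u(380, -290))) = sqrt(36776 + ((-91467 - 54176) + (-144 + 380))) = sqrt(36776 + (-145643 + 236)) = sqrt(36776 - 145407) = sqrt(-108631) = I*sqrt(108631)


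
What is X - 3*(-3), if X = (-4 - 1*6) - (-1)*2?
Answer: 1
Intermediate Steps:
X = -8 (X = (-4 - 6) - 1*(-2) = -10 + 2 = -8)
X - 3*(-3) = -8 - 3*(-3) = -8 + 9 = 1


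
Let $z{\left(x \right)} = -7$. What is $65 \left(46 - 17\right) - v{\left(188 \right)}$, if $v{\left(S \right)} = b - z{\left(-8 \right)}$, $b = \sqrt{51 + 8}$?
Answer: $1878 - \sqrt{59} \approx 1870.3$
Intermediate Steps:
$b = \sqrt{59} \approx 7.6811$
$v{\left(S \right)} = 7 + \sqrt{59}$ ($v{\left(S \right)} = \sqrt{59} - -7 = \sqrt{59} + 7 = 7 + \sqrt{59}$)
$65 \left(46 - 17\right) - v{\left(188 \right)} = 65 \left(46 - 17\right) - \left(7 + \sqrt{59}\right) = 65 \cdot 29 - \left(7 + \sqrt{59}\right) = 1885 - \left(7 + \sqrt{59}\right) = 1878 - \sqrt{59}$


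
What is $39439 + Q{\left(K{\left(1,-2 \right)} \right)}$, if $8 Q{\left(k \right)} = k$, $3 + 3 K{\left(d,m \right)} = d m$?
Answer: $\frac{946531}{24} \approx 39439.0$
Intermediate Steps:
$K{\left(d,m \right)} = -1 + \frac{d m}{3}$
$Q{\left(k \right)} = \frac{k}{8}$
$39439 + Q{\left(K{\left(1,-2 \right)} \right)} = 39439 + \frac{-1 + \frac{1}{3} \cdot 1 \left(-2\right)}{8} = 39439 + \frac{-1 - \frac{2}{3}}{8} = 39439 + \frac{1}{8} \left(- \frac{5}{3}\right) = 39439 - \frac{5}{24} = \frac{946531}{24}$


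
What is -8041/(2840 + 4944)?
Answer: -8041/7784 ≈ -1.0330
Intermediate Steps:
-8041/(2840 + 4944) = -8041/7784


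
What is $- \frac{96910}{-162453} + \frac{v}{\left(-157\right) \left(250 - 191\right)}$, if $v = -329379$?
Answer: $\frac{54406284017}{1504802139} \approx 36.155$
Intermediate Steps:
$- \frac{96910}{-162453} + \frac{v}{\left(-157\right) \left(250 - 191\right)} = - \frac{96910}{-162453} - \frac{329379}{\left(-157\right) \left(250 - 191\right)} = \left(-96910\right) \left(- \frac{1}{162453}\right) - \frac{329379}{\left(-157\right) 59} = \frac{96910}{162453} - \frac{329379}{-9263} = \frac{96910}{162453} - - \frac{329379}{9263} = \frac{96910}{162453} + \frac{329379}{9263} = \frac{54406284017}{1504802139}$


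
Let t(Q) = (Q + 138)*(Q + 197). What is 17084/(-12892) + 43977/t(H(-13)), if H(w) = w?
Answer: 43504871/74129000 ≈ 0.58688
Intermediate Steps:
t(Q) = (138 + Q)*(197 + Q)
17084/(-12892) + 43977/t(H(-13)) = 17084/(-12892) + 43977/(27186 + (-13)**2 + 335*(-13)) = 17084*(-1/12892) + 43977/(27186 + 169 - 4355) = -4271/3223 + 43977/23000 = 43504871/74129000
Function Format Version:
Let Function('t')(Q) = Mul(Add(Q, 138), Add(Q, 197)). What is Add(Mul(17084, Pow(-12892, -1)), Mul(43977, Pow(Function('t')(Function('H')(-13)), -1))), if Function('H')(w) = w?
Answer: Rational(43504871, 74129000) ≈ 0.58688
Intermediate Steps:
Function('t')(Q) = Mul(Add(138, Q), Add(197, Q))
Add(Mul(17084, Pow(-12892, -1)), Mul(43977, Pow(Function('t')(Function('H')(-13)), -1))) = Add(Mul(17084, Pow(-12892, -1)), Mul(43977, Pow(Add(27186, Pow(-13, 2), Mul(335, -13)), -1))) = Add(Mul(17084, Rational(-1, 12892)), Mul(43977, Pow(Add(27186, 169, -4355), -1))) = Add(Rational(-4271, 3223), Mul(43977, Pow(23000, -1))) = Add(Rational(-4271, 3223), Mul(43977, Rational(1, 23000))) = Add(Rational(-4271, 3223), Rational(43977, 23000)) = Rational(43504871, 74129000)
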